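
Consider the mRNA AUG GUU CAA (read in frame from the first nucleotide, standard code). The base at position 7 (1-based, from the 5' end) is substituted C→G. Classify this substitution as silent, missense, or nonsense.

missense

Position 7 falls in codon 3: CAA → Gln.
After the substitution the codon is GAA → Glu.
Gln ≠ Glu, so this is a missense mutation.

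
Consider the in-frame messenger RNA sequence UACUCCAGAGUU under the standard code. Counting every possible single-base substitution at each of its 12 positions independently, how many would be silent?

Codon 1 (UAC, Tyr): 1 synonymous substitution.
Codon 2 (UCC, Ser): 3 synonymous substitutions.
Codon 3 (AGA, Arg): 2 synonymous substitutions.
Codon 4 (GUU, Val): 3 synonymous substitutions.
Total: 1 + 3 + 2 + 3 = 9.

9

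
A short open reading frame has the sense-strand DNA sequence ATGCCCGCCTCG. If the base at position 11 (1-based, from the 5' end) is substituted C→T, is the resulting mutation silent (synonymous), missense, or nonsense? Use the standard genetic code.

missense

Position 11 falls in codon 4: TCG → Ser.
After the substitution the codon is TTG → Leu.
Ser ≠ Leu, so this is a missense mutation.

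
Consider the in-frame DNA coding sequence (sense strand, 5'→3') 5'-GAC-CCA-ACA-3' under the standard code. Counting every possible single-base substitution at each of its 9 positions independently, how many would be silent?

7

Codon 1 (GAC, Asp): 1 synonymous substitution.
Codon 2 (CCA, Pro): 3 synonymous substitutions.
Codon 3 (ACA, Thr): 3 synonymous substitutions.
Total: 1 + 3 + 3 = 7.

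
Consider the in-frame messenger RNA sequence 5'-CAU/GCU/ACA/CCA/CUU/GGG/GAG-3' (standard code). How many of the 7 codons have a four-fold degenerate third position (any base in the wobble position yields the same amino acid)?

Codon 1 CAU (His): third position 2-fold.
Codon 2 GCU (Ala): third position 4-fold.
Codon 3 ACA (Thr): third position 4-fold.
Codon 4 CCA (Pro): third position 4-fold.
Codon 5 CUU (Leu): third position 4-fold.
Codon 6 GGG (Gly): third position 4-fold.
Codon 7 GAG (Glu): third position 2-fold.
Four-fold degenerate third positions: 5.

5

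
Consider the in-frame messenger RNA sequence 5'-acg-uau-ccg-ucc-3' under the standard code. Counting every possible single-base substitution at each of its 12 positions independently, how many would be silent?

10

Codon 1 (ACG, Thr): 3 synonymous substitutions.
Codon 2 (UAU, Tyr): 1 synonymous substitution.
Codon 3 (CCG, Pro): 3 synonymous substitutions.
Codon 4 (UCC, Ser): 3 synonymous substitutions.
Total: 3 + 1 + 3 + 3 = 10.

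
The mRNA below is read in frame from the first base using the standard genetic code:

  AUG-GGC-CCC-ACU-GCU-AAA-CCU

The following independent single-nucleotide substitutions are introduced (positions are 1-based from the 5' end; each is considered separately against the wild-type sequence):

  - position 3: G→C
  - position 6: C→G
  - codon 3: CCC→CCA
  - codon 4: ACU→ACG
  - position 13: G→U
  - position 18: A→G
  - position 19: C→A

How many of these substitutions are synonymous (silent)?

Codon 1: AUG (Met) → AUC (Ile) — missense.
Codon 2: GGC (Gly) → GGG (Gly) — synonymous.
Codon 3: CCC (Pro) → CCA (Pro) — synonymous.
Codon 4: ACU (Thr) → ACG (Thr) — synonymous.
Codon 5: GCU (Ala) → UCU (Ser) — missense.
Codon 6: AAA (Lys) → AAG (Lys) — synonymous.
Codon 7: CCU (Pro) → ACU (Thr) — missense.
Synonymous: 4 of 7.

4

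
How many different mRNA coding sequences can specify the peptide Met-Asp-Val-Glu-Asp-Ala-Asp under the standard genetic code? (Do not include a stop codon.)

Met: 1 codon.
Asp: 2 codons.
Val: 4 codons.
Glu: 2 codons.
Asp: 2 codons.
Ala: 4 codons.
Asp: 2 codons.
1 × 2 × 4 × 2 × 2 × 4 × 2 = 256.

256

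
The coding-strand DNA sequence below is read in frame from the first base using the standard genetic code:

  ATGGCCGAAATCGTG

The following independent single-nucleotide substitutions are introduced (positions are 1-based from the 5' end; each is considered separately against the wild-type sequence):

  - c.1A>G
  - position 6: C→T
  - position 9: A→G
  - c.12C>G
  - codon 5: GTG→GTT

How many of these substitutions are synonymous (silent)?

Codon 1: ATG (Met) → GTG (Val) — missense.
Codon 2: GCC (Ala) → GCT (Ala) — synonymous.
Codon 3: GAA (Glu) → GAG (Glu) — synonymous.
Codon 4: ATC (Ile) → ATG (Met) — missense.
Codon 5: GTG (Val) → GTT (Val) — synonymous.
Synonymous: 3 of 5.

3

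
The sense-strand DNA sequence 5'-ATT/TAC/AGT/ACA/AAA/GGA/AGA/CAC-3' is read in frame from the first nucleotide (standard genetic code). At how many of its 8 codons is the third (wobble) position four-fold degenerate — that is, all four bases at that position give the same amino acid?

Codon 1 ATT (Ile): third position 3-fold.
Codon 2 TAC (Tyr): third position 2-fold.
Codon 3 AGT (Ser): third position 2-fold.
Codon 4 ACA (Thr): third position 4-fold.
Codon 5 AAA (Lys): third position 2-fold.
Codon 6 GGA (Gly): third position 4-fold.
Codon 7 AGA (Arg): third position 2-fold.
Codon 8 CAC (His): third position 2-fold.
Four-fold degenerate third positions: 2.

2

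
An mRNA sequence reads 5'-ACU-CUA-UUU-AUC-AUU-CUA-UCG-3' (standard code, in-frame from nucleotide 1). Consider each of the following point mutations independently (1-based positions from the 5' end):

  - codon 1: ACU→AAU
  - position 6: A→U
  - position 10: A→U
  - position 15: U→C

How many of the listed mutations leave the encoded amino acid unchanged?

2

Codon 1: ACU (Thr) → AAU (Asn) — missense.
Codon 2: CUA (Leu) → CUU (Leu) — synonymous.
Codon 4: AUC (Ile) → UUC (Phe) — missense.
Codon 5: AUU (Ile) → AUC (Ile) — synonymous.
Synonymous: 2 of 4.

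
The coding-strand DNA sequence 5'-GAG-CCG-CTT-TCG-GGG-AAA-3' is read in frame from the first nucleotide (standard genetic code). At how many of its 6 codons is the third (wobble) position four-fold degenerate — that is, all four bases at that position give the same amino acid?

Codon 1 GAG (Glu): third position 2-fold.
Codon 2 CCG (Pro): third position 4-fold.
Codon 3 CTT (Leu): third position 4-fold.
Codon 4 TCG (Ser): third position 4-fold.
Codon 5 GGG (Gly): third position 4-fold.
Codon 6 AAA (Lys): third position 2-fold.
Four-fold degenerate third positions: 4.

4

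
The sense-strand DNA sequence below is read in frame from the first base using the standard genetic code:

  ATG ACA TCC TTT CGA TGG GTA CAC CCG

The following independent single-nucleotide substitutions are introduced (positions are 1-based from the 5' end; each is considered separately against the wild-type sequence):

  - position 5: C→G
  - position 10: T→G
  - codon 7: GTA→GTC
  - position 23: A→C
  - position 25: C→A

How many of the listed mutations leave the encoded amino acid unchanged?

Codon 2: ACA (Thr) → AGA (Arg) — missense.
Codon 4: TTT (Phe) → GTT (Val) — missense.
Codon 7: GTA (Val) → GTC (Val) — synonymous.
Codon 8: CAC (His) → CCC (Pro) — missense.
Codon 9: CCG (Pro) → ACG (Thr) — missense.
Synonymous: 1 of 5.

1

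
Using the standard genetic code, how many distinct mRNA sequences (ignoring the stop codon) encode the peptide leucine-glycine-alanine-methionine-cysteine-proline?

Leu: 6 codons.
Gly: 4 codons.
Ala: 4 codons.
Met: 1 codon.
Cys: 2 codons.
Pro: 4 codons.
6 × 4 × 4 × 1 × 2 × 4 = 768.

768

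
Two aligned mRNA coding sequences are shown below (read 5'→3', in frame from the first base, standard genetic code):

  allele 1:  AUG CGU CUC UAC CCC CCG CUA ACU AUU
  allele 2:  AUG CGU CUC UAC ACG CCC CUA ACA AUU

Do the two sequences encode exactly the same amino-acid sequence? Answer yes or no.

no

Codon 1: AUG Met / AUG Met — identical.
Codon 2: CGU Arg / CGU Arg — identical.
Codon 3: CUC Leu / CUC Leu — identical.
Codon 4: UAC Tyr / UAC Tyr — identical.
Codon 5: CCC Pro / ACG Thr — nonsynonymous.
Codon 6: CCG Pro / CCC Pro — synonymous.
Codon 7: CUA Leu / CUA Leu — identical.
Codon 8: ACU Thr / ACA Thr — synonymous.
Codon 9: AUU Ile / AUU Ile — identical.
Nonsynonymous differences: 1 → different protein.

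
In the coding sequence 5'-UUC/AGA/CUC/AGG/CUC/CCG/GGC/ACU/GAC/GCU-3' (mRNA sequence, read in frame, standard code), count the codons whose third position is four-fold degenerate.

Codon 1 UUC (Phe): third position 2-fold.
Codon 2 AGA (Arg): third position 2-fold.
Codon 3 CUC (Leu): third position 4-fold.
Codon 4 AGG (Arg): third position 2-fold.
Codon 5 CUC (Leu): third position 4-fold.
Codon 6 CCG (Pro): third position 4-fold.
Codon 7 GGC (Gly): third position 4-fold.
Codon 8 ACU (Thr): third position 4-fold.
Codon 9 GAC (Asp): third position 2-fold.
Codon 10 GCU (Ala): third position 4-fold.
Four-fold degenerate third positions: 6.

6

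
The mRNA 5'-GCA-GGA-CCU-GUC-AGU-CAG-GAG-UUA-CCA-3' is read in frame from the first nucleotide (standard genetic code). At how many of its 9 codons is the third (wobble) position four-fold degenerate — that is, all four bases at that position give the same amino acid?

5

Codon 1 GCA (Ala): third position 4-fold.
Codon 2 GGA (Gly): third position 4-fold.
Codon 3 CCU (Pro): third position 4-fold.
Codon 4 GUC (Val): third position 4-fold.
Codon 5 AGU (Ser): third position 2-fold.
Codon 6 CAG (Gln): third position 2-fold.
Codon 7 GAG (Glu): third position 2-fold.
Codon 8 UUA (Leu): third position 2-fold.
Codon 9 CCA (Pro): third position 4-fold.
Four-fold degenerate third positions: 5.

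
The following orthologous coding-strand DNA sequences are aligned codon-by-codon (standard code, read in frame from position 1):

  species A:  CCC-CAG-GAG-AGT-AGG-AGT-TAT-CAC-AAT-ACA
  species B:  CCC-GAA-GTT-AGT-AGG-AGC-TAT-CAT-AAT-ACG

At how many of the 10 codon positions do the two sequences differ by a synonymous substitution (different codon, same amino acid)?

3

Codon 1: CCC Pro / CCC Pro — identical.
Codon 2: CAG Gln / GAA Glu — nonsynonymous.
Codon 3: GAG Glu / GTT Val — nonsynonymous.
Codon 4: AGT Ser / AGT Ser — identical.
Codon 5: AGG Arg / AGG Arg — identical.
Codon 6: AGT Ser / AGC Ser — synonymous.
Codon 7: TAT Tyr / TAT Tyr — identical.
Codon 8: CAC His / CAT His — synonymous.
Codon 9: AAT Asn / AAT Asn — identical.
Codon 10: ACA Thr / ACG Thr — synonymous.
Synonymous differences: 3.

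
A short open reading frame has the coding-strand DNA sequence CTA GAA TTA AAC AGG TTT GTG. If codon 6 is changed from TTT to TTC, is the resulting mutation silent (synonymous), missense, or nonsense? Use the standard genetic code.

Position 18 falls in codon 6: TTT → Phe.
After the substitution the codon is TTC → Phe.
Both encode Phe, so the change is synonymous.

silent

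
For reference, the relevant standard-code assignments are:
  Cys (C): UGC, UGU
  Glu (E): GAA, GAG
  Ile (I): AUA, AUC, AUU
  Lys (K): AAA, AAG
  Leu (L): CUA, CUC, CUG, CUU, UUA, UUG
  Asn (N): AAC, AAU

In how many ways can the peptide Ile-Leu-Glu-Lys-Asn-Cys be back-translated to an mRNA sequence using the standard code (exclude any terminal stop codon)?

288

Ile: 3 codons.
Leu: 6 codons.
Glu: 2 codons.
Lys: 2 codons.
Asn: 2 codons.
Cys: 2 codons.
3 × 6 × 2 × 2 × 2 × 2 = 288.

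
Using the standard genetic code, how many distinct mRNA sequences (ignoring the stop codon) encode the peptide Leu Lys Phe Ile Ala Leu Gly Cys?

Leu: 6 codons.
Lys: 2 codons.
Phe: 2 codons.
Ile: 3 codons.
Ala: 4 codons.
Leu: 6 codons.
Gly: 4 codons.
Cys: 2 codons.
6 × 2 × 2 × 3 × 4 × 6 × 4 × 2 = 13824.

13824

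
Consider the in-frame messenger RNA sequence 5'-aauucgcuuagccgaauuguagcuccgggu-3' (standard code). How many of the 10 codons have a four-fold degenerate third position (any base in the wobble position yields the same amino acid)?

Codon 1 AAU (Asn): third position 2-fold.
Codon 2 UCG (Ser): third position 4-fold.
Codon 3 CUU (Leu): third position 4-fold.
Codon 4 AGC (Ser): third position 2-fold.
Codon 5 CGA (Arg): third position 4-fold.
Codon 6 AUU (Ile): third position 3-fold.
Codon 7 GUA (Val): third position 4-fold.
Codon 8 GCU (Ala): third position 4-fold.
Codon 9 CCG (Pro): third position 4-fold.
Codon 10 GGU (Gly): third position 4-fold.
Four-fold degenerate third positions: 7.

7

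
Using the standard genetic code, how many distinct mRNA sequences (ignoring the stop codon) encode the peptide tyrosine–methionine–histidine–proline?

16

Tyr: 2 codons.
Met: 1 codon.
His: 2 codons.
Pro: 4 codons.
2 × 1 × 2 × 4 = 16.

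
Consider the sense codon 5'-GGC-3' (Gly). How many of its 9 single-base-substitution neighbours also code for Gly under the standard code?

3

Position 1: none → 0 synonymous.
Position 2: none → 0 synonymous.
Position 3: GGT, GGA, GGG → 3 synonymous.
Total: 0 + 0 + 3 = 3.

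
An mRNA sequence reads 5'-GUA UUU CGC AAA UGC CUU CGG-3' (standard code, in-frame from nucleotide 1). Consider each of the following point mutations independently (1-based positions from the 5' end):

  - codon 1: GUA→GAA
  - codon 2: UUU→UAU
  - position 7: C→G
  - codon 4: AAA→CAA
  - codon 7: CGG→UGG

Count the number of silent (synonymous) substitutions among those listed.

0

Codon 1: GUA (Val) → GAA (Glu) — missense.
Codon 2: UUU (Phe) → UAU (Tyr) — missense.
Codon 3: CGC (Arg) → GGC (Gly) — missense.
Codon 4: AAA (Lys) → CAA (Gln) — missense.
Codon 7: CGG (Arg) → UGG (Trp) — missense.
Synonymous: 0 of 5.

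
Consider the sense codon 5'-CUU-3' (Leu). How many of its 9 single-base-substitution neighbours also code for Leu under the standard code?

3

Position 1: none → 0 synonymous.
Position 2: none → 0 synonymous.
Position 3: CUC, CUA, CUG → 3 synonymous.
Total: 0 + 0 + 3 = 3.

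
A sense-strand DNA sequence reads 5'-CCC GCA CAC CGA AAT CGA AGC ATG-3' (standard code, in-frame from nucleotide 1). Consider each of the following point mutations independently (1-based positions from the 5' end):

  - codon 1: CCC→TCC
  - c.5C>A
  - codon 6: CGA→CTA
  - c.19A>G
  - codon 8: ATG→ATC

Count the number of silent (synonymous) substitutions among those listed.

0

Codon 1: CCC (Pro) → TCC (Ser) — missense.
Codon 2: GCA (Ala) → GAA (Glu) — missense.
Codon 6: CGA (Arg) → CTA (Leu) — missense.
Codon 7: AGC (Ser) → GGC (Gly) — missense.
Codon 8: ATG (Met) → ATC (Ile) — missense.
Synonymous: 0 of 5.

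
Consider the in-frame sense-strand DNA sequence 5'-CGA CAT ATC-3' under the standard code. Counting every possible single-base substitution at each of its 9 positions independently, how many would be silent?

Codon 1 (CGA, Arg): 4 synonymous substitutions.
Codon 2 (CAT, His): 1 synonymous substitution.
Codon 3 (ATC, Ile): 2 synonymous substitutions.
Total: 4 + 1 + 2 = 7.

7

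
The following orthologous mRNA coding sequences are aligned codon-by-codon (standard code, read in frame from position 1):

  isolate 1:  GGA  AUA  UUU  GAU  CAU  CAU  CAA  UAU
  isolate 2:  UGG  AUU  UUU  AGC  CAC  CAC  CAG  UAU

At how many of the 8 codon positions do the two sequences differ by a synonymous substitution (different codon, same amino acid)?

4

Codon 1: GGA Gly / UGG Trp — nonsynonymous.
Codon 2: AUA Ile / AUU Ile — synonymous.
Codon 3: UUU Phe / UUU Phe — identical.
Codon 4: GAU Asp / AGC Ser — nonsynonymous.
Codon 5: CAU His / CAC His — synonymous.
Codon 6: CAU His / CAC His — synonymous.
Codon 7: CAA Gln / CAG Gln — synonymous.
Codon 8: UAU Tyr / UAU Tyr — identical.
Synonymous differences: 4.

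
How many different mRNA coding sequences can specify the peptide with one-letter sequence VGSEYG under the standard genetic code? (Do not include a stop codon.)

Val: 4 codons.
Gly: 4 codons.
Ser: 6 codons.
Glu: 2 codons.
Tyr: 2 codons.
Gly: 4 codons.
4 × 4 × 6 × 2 × 2 × 4 = 1536.

1536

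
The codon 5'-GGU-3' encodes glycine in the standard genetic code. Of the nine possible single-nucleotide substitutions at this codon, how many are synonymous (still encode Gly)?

3

Position 1: none → 0 synonymous.
Position 2: none → 0 synonymous.
Position 3: GGC, GGA, GGG → 3 synonymous.
Total: 0 + 0 + 3 = 3.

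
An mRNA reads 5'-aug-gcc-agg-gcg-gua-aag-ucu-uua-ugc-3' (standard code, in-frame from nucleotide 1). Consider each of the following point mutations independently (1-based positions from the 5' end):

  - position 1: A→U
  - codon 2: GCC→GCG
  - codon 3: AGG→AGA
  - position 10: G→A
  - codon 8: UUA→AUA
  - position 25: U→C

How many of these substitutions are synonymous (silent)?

Codon 1: AUG (Met) → UUG (Leu) — missense.
Codon 2: GCC (Ala) → GCG (Ala) — synonymous.
Codon 3: AGG (Arg) → AGA (Arg) — synonymous.
Codon 4: GCG (Ala) → ACG (Thr) — missense.
Codon 8: UUA (Leu) → AUA (Ile) — missense.
Codon 9: UGC (Cys) → CGC (Arg) — missense.
Synonymous: 2 of 6.

2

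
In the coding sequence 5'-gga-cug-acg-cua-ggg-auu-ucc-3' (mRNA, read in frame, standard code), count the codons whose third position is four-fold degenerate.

6

Codon 1 GGA (Gly): third position 4-fold.
Codon 2 CUG (Leu): third position 4-fold.
Codon 3 ACG (Thr): third position 4-fold.
Codon 4 CUA (Leu): third position 4-fold.
Codon 5 GGG (Gly): third position 4-fold.
Codon 6 AUU (Ile): third position 3-fold.
Codon 7 UCC (Ser): third position 4-fold.
Four-fold degenerate third positions: 6.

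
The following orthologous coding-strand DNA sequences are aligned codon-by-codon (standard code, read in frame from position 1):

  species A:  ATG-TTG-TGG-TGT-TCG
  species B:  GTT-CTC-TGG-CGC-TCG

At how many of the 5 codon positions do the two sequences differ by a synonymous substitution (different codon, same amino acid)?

1

Codon 1: ATG Met / GTT Val — nonsynonymous.
Codon 2: TTG Leu / CTC Leu — synonymous.
Codon 3: TGG Trp / TGG Trp — identical.
Codon 4: TGT Cys / CGC Arg — nonsynonymous.
Codon 5: TCG Ser / TCG Ser — identical.
Synonymous differences: 1.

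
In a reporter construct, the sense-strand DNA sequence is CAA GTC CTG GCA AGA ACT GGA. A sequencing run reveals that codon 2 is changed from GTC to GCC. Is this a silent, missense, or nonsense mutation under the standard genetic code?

Position 5 falls in codon 2: GTC → Val.
After the substitution the codon is GCC → Ala.
Val ≠ Ala, so this is a missense mutation.

missense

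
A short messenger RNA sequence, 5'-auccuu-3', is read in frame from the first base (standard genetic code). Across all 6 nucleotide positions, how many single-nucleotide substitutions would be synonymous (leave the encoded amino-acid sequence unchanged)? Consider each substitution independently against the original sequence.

Codon 1 (AUC, Ile): 2 synonymous substitutions.
Codon 2 (CUU, Leu): 3 synonymous substitutions.
Total: 2 + 3 = 5.

5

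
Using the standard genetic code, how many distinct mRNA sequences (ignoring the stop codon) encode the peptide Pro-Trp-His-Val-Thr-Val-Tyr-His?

Pro: 4 codons.
Trp: 1 codon.
His: 2 codons.
Val: 4 codons.
Thr: 4 codons.
Val: 4 codons.
Tyr: 2 codons.
His: 2 codons.
4 × 1 × 2 × 4 × 4 × 4 × 2 × 2 = 2048.

2048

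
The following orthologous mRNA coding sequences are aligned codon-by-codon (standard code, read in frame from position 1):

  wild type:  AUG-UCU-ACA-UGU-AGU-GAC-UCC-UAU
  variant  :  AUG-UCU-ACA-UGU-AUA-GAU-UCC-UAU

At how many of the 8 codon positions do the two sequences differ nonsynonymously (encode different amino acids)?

Codon 1: AUG Met / AUG Met — identical.
Codon 2: UCU Ser / UCU Ser — identical.
Codon 3: ACA Thr / ACA Thr — identical.
Codon 4: UGU Cys / UGU Cys — identical.
Codon 5: AGU Ser / AUA Ile — nonsynonymous.
Codon 6: GAC Asp / GAU Asp — synonymous.
Codon 7: UCC Ser / UCC Ser — identical.
Codon 8: UAU Tyr / UAU Tyr — identical.
Nonsynonymous differences: 1.

1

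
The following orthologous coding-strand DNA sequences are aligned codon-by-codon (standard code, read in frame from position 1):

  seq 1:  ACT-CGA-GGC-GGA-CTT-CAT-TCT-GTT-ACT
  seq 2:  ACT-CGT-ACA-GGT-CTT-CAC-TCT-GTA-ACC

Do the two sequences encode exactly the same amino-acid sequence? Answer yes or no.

no

Codon 1: ACT Thr / ACT Thr — identical.
Codon 2: CGA Arg / CGT Arg — synonymous.
Codon 3: GGC Gly / ACA Thr — nonsynonymous.
Codon 4: GGA Gly / GGT Gly — synonymous.
Codon 5: CTT Leu / CTT Leu — identical.
Codon 6: CAT His / CAC His — synonymous.
Codon 7: TCT Ser / TCT Ser — identical.
Codon 8: GTT Val / GTA Val — synonymous.
Codon 9: ACT Thr / ACC Thr — synonymous.
Nonsynonymous differences: 1 → different protein.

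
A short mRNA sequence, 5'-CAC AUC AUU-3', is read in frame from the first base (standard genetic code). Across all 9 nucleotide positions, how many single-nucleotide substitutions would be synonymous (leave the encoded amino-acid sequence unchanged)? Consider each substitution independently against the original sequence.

Codon 1 (CAC, His): 1 synonymous substitution.
Codon 2 (AUC, Ile): 2 synonymous substitutions.
Codon 3 (AUU, Ile): 2 synonymous substitutions.
Total: 1 + 2 + 2 = 5.

5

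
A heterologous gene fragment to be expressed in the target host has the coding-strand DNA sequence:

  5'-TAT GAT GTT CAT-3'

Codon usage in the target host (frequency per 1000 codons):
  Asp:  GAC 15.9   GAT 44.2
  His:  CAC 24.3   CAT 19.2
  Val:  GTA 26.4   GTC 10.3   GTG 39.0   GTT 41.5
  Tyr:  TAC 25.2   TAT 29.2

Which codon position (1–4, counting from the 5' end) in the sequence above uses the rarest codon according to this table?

4

Codon 1 TAT (Tyr): 29.2 per 1000.
Codon 2 GAT (Asp): 44.2 per 1000.
Codon 3 GTT (Val): 41.5 per 1000.
Codon 4 CAT (His): 19.2 per 1000.
Lowest frequency is 19.2 at codon 4.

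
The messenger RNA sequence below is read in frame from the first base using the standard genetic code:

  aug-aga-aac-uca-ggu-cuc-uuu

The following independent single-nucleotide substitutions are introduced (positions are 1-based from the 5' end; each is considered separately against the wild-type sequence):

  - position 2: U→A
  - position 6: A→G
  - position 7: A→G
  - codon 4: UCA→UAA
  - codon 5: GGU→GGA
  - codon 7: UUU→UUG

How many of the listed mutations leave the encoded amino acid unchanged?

Codon 1: AUG (Met) → AAG (Lys) — missense.
Codon 2: AGA (Arg) → AGG (Arg) — synonymous.
Codon 3: AAC (Asn) → GAC (Asp) — missense.
Codon 4: UCA (Ser) → UAA (Stop) — nonsense.
Codon 5: GGU (Gly) → GGA (Gly) — synonymous.
Codon 7: UUU (Phe) → UUG (Leu) — missense.
Synonymous: 2 of 6.

2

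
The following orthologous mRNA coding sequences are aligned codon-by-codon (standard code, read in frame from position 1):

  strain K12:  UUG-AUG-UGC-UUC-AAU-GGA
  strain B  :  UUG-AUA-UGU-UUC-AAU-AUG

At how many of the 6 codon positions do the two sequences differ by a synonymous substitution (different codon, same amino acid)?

1

Codon 1: UUG Leu / UUG Leu — identical.
Codon 2: AUG Met / AUA Ile — nonsynonymous.
Codon 3: UGC Cys / UGU Cys — synonymous.
Codon 4: UUC Phe / UUC Phe — identical.
Codon 5: AAU Asn / AAU Asn — identical.
Codon 6: GGA Gly / AUG Met — nonsynonymous.
Synonymous differences: 1.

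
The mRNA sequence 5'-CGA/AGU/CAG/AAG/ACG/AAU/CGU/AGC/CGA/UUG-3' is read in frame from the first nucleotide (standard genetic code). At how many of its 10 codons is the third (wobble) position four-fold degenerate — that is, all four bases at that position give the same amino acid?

4

Codon 1 CGA (Arg): third position 4-fold.
Codon 2 AGU (Ser): third position 2-fold.
Codon 3 CAG (Gln): third position 2-fold.
Codon 4 AAG (Lys): third position 2-fold.
Codon 5 ACG (Thr): third position 4-fold.
Codon 6 AAU (Asn): third position 2-fold.
Codon 7 CGU (Arg): third position 4-fold.
Codon 8 AGC (Ser): third position 2-fold.
Codon 9 CGA (Arg): third position 4-fold.
Codon 10 UUG (Leu): third position 2-fold.
Four-fold degenerate third positions: 4.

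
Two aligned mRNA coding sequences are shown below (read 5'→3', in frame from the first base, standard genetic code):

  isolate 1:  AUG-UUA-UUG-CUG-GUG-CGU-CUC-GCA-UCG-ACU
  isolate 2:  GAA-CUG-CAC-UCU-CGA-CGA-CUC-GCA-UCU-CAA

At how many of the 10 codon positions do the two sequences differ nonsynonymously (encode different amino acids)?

5

Codon 1: AUG Met / GAA Glu — nonsynonymous.
Codon 2: UUA Leu / CUG Leu — synonymous.
Codon 3: UUG Leu / CAC His — nonsynonymous.
Codon 4: CUG Leu / UCU Ser — nonsynonymous.
Codon 5: GUG Val / CGA Arg — nonsynonymous.
Codon 6: CGU Arg / CGA Arg — synonymous.
Codon 7: CUC Leu / CUC Leu — identical.
Codon 8: GCA Ala / GCA Ala — identical.
Codon 9: UCG Ser / UCU Ser — synonymous.
Codon 10: ACU Thr / CAA Gln — nonsynonymous.
Nonsynonymous differences: 5.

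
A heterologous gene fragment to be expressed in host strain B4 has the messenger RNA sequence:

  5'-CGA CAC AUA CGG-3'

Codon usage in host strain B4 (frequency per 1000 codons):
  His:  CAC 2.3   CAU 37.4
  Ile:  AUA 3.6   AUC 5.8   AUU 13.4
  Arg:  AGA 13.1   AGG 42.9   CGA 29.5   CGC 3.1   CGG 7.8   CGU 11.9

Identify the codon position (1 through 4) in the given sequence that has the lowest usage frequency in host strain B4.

2

Codon 1 CGA (Arg): 29.5 per 1000.
Codon 2 CAC (His): 2.3 per 1000.
Codon 3 AUA (Ile): 3.6 per 1000.
Codon 4 CGG (Arg): 7.8 per 1000.
Lowest frequency is 2.3 at codon 2.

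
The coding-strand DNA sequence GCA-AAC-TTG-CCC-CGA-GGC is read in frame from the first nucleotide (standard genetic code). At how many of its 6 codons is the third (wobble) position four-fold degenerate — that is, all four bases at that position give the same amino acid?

Codon 1 GCA (Ala): third position 4-fold.
Codon 2 AAC (Asn): third position 2-fold.
Codon 3 TTG (Leu): third position 2-fold.
Codon 4 CCC (Pro): third position 4-fold.
Codon 5 CGA (Arg): third position 4-fold.
Codon 6 GGC (Gly): third position 4-fold.
Four-fold degenerate third positions: 4.

4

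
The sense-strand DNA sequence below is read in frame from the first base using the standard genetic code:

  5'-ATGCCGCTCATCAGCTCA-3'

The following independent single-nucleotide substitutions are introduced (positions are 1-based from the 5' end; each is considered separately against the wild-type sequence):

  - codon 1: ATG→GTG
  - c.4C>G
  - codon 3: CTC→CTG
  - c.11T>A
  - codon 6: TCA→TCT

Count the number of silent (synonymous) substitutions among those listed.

Codon 1: ATG (Met) → GTG (Val) — missense.
Codon 2: CCG (Pro) → GCG (Ala) — missense.
Codon 3: CTC (Leu) → CTG (Leu) — synonymous.
Codon 4: ATC (Ile) → AAC (Asn) — missense.
Codon 6: TCA (Ser) → TCT (Ser) — synonymous.
Synonymous: 2 of 5.

2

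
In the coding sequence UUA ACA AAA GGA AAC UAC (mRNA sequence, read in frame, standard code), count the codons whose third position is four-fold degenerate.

Codon 1 UUA (Leu): third position 2-fold.
Codon 2 ACA (Thr): third position 4-fold.
Codon 3 AAA (Lys): third position 2-fold.
Codon 4 GGA (Gly): third position 4-fold.
Codon 5 AAC (Asn): third position 2-fold.
Codon 6 UAC (Tyr): third position 2-fold.
Four-fold degenerate third positions: 2.

2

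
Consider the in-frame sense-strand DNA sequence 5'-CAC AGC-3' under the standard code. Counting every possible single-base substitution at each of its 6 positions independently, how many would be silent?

2

Codon 1 (CAC, His): 1 synonymous substitution.
Codon 2 (AGC, Ser): 1 synonymous substitution.
Total: 1 + 1 = 2.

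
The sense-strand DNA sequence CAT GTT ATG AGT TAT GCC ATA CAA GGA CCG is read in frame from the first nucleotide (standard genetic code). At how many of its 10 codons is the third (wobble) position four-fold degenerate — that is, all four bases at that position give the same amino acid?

4

Codon 1 CAT (His): third position 2-fold.
Codon 2 GTT (Val): third position 4-fold.
Codon 3 ATG (Met): third position 1-fold.
Codon 4 AGT (Ser): third position 2-fold.
Codon 5 TAT (Tyr): third position 2-fold.
Codon 6 GCC (Ala): third position 4-fold.
Codon 7 ATA (Ile): third position 3-fold.
Codon 8 CAA (Gln): third position 2-fold.
Codon 9 GGA (Gly): third position 4-fold.
Codon 10 CCG (Pro): third position 4-fold.
Four-fold degenerate third positions: 4.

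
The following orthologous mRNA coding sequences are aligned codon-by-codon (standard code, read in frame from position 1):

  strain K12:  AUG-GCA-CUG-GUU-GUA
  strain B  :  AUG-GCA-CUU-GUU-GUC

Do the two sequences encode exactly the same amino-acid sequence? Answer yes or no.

Codon 1: AUG Met / AUG Met — identical.
Codon 2: GCA Ala / GCA Ala — identical.
Codon 3: CUG Leu / CUU Leu — synonymous.
Codon 4: GUU Val / GUU Val — identical.
Codon 5: GUA Val / GUC Val — synonymous.
Nonsynonymous differences: 0 → same protein.

yes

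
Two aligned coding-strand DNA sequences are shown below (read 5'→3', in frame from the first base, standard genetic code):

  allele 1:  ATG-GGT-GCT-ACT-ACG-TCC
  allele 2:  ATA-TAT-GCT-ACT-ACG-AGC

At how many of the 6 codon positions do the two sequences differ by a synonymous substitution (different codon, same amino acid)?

1

Codon 1: ATG Met / ATA Ile — nonsynonymous.
Codon 2: GGT Gly / TAT Tyr — nonsynonymous.
Codon 3: GCT Ala / GCT Ala — identical.
Codon 4: ACT Thr / ACT Thr — identical.
Codon 5: ACG Thr / ACG Thr — identical.
Codon 6: TCC Ser / AGC Ser — synonymous.
Synonymous differences: 1.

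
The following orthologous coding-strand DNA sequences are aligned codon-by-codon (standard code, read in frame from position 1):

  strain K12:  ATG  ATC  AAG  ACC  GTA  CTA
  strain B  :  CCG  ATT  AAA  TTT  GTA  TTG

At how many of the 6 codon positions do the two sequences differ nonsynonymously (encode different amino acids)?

Codon 1: ATG Met / CCG Pro — nonsynonymous.
Codon 2: ATC Ile / ATT Ile — synonymous.
Codon 3: AAG Lys / AAA Lys — synonymous.
Codon 4: ACC Thr / TTT Phe — nonsynonymous.
Codon 5: GTA Val / GTA Val — identical.
Codon 6: CTA Leu / TTG Leu — synonymous.
Nonsynonymous differences: 2.

2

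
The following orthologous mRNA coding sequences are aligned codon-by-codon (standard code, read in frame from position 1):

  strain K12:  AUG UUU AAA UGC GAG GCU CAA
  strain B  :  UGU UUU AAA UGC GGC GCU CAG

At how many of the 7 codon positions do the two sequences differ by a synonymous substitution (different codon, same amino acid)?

Codon 1: AUG Met / UGU Cys — nonsynonymous.
Codon 2: UUU Phe / UUU Phe — identical.
Codon 3: AAA Lys / AAA Lys — identical.
Codon 4: UGC Cys / UGC Cys — identical.
Codon 5: GAG Glu / GGC Gly — nonsynonymous.
Codon 6: GCU Ala / GCU Ala — identical.
Codon 7: CAA Gln / CAG Gln — synonymous.
Synonymous differences: 1.

1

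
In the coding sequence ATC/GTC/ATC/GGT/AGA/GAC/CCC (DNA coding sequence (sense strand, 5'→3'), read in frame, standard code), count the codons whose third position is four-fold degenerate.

Codon 1 ATC (Ile): third position 3-fold.
Codon 2 GTC (Val): third position 4-fold.
Codon 3 ATC (Ile): third position 3-fold.
Codon 4 GGT (Gly): third position 4-fold.
Codon 5 AGA (Arg): third position 2-fold.
Codon 6 GAC (Asp): third position 2-fold.
Codon 7 CCC (Pro): third position 4-fold.
Four-fold degenerate third positions: 3.

3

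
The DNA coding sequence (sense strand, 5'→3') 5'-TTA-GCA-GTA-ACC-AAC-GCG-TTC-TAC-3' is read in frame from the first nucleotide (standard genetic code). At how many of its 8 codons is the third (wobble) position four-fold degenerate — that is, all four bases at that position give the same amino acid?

Codon 1 TTA (Leu): third position 2-fold.
Codon 2 GCA (Ala): third position 4-fold.
Codon 3 GTA (Val): third position 4-fold.
Codon 4 ACC (Thr): third position 4-fold.
Codon 5 AAC (Asn): third position 2-fold.
Codon 6 GCG (Ala): third position 4-fold.
Codon 7 TTC (Phe): third position 2-fold.
Codon 8 TAC (Tyr): third position 2-fold.
Four-fold degenerate third positions: 4.

4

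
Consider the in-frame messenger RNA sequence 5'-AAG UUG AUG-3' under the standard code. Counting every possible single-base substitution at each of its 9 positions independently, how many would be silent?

Codon 1 (AAG, Lys): 1 synonymous substitution.
Codon 2 (UUG, Leu): 2 synonymous substitutions.
Codon 3 (AUG, Met): 0 synonymous substitutions.
Total: 1 + 2 + 0 = 3.

3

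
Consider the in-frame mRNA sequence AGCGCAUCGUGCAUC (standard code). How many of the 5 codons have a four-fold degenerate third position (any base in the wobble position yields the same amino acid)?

Codon 1 AGC (Ser): third position 2-fold.
Codon 2 GCA (Ala): third position 4-fold.
Codon 3 UCG (Ser): third position 4-fold.
Codon 4 UGC (Cys): third position 2-fold.
Codon 5 AUC (Ile): third position 3-fold.
Four-fold degenerate third positions: 2.

2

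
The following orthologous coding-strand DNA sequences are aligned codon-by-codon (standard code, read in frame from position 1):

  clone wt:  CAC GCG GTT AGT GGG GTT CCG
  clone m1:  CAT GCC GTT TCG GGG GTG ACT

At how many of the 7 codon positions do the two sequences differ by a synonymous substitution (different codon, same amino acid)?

Codon 1: CAC His / CAT His — synonymous.
Codon 2: GCG Ala / GCC Ala — synonymous.
Codon 3: GTT Val / GTT Val — identical.
Codon 4: AGT Ser / TCG Ser — synonymous.
Codon 5: GGG Gly / GGG Gly — identical.
Codon 6: GTT Val / GTG Val — synonymous.
Codon 7: CCG Pro / ACT Thr — nonsynonymous.
Synonymous differences: 4.

4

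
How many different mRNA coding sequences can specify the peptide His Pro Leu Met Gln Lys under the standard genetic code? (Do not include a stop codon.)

192

His: 2 codons.
Pro: 4 codons.
Leu: 6 codons.
Met: 1 codon.
Gln: 2 codons.
Lys: 2 codons.
2 × 4 × 6 × 1 × 2 × 2 = 192.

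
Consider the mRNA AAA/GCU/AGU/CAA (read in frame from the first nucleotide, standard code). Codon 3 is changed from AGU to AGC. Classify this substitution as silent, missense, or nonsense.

Position 9 falls in codon 3: AGU → Ser.
After the substitution the codon is AGC → Ser.
Both encode Ser, so the change is synonymous.

silent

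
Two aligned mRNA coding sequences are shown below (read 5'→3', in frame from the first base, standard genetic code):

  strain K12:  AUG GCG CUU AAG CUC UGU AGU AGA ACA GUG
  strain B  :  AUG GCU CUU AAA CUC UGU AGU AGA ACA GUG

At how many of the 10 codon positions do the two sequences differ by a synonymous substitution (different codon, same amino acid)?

2

Codon 1: AUG Met / AUG Met — identical.
Codon 2: GCG Ala / GCU Ala — synonymous.
Codon 3: CUU Leu / CUU Leu — identical.
Codon 4: AAG Lys / AAA Lys — synonymous.
Codon 5: CUC Leu / CUC Leu — identical.
Codon 6: UGU Cys / UGU Cys — identical.
Codon 7: AGU Ser / AGU Ser — identical.
Codon 8: AGA Arg / AGA Arg — identical.
Codon 9: ACA Thr / ACA Thr — identical.
Codon 10: GUG Val / GUG Val — identical.
Synonymous differences: 2.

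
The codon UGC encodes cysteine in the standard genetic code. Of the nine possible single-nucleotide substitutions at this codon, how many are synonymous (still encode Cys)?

1

Position 1: none → 0 synonymous.
Position 2: none → 0 synonymous.
Position 3: UGU → 1 synonymous.
Total: 0 + 0 + 1 = 1.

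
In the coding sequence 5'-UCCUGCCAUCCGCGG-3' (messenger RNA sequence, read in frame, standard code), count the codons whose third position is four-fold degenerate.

3

Codon 1 UCC (Ser): third position 4-fold.
Codon 2 UGC (Cys): third position 2-fold.
Codon 3 CAU (His): third position 2-fold.
Codon 4 CCG (Pro): third position 4-fold.
Codon 5 CGG (Arg): third position 4-fold.
Four-fold degenerate third positions: 3.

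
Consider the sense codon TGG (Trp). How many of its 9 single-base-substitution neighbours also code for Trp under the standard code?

Position 1: none → 0 synonymous.
Position 2: none → 0 synonymous.
Position 3: none → 0 synonymous.
Total: 0 + 0 + 0 = 0.

0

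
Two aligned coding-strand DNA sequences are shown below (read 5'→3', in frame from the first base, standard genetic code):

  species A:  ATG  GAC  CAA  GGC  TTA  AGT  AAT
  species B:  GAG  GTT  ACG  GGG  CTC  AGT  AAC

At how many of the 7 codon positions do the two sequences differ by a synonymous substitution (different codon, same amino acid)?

3

Codon 1: ATG Met / GAG Glu — nonsynonymous.
Codon 2: GAC Asp / GTT Val — nonsynonymous.
Codon 3: CAA Gln / ACG Thr — nonsynonymous.
Codon 4: GGC Gly / GGG Gly — synonymous.
Codon 5: TTA Leu / CTC Leu — synonymous.
Codon 6: AGT Ser / AGT Ser — identical.
Codon 7: AAT Asn / AAC Asn — synonymous.
Synonymous differences: 3.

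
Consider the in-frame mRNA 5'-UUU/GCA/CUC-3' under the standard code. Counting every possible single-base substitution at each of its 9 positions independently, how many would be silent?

Codon 1 (UUU, Phe): 1 synonymous substitution.
Codon 2 (GCA, Ala): 3 synonymous substitutions.
Codon 3 (CUC, Leu): 3 synonymous substitutions.
Total: 1 + 3 + 3 = 7.

7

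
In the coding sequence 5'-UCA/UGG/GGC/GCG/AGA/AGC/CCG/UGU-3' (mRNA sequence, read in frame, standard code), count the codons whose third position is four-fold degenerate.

4

Codon 1 UCA (Ser): third position 4-fold.
Codon 2 UGG (Trp): third position 1-fold.
Codon 3 GGC (Gly): third position 4-fold.
Codon 4 GCG (Ala): third position 4-fold.
Codon 5 AGA (Arg): third position 2-fold.
Codon 6 AGC (Ser): third position 2-fold.
Codon 7 CCG (Pro): third position 4-fold.
Codon 8 UGU (Cys): third position 2-fold.
Four-fold degenerate third positions: 4.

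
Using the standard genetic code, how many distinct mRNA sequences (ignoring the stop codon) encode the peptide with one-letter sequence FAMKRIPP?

4608

Phe: 2 codons.
Ala: 4 codons.
Met: 1 codon.
Lys: 2 codons.
Arg: 6 codons.
Ile: 3 codons.
Pro: 4 codons.
Pro: 4 codons.
2 × 4 × 1 × 2 × 6 × 3 × 4 × 4 = 4608.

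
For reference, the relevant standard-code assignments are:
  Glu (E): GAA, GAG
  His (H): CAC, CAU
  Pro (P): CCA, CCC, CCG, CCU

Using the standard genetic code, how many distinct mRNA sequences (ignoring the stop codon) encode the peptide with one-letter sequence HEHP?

His: 2 codons.
Glu: 2 codons.
His: 2 codons.
Pro: 4 codons.
2 × 2 × 2 × 4 = 32.

32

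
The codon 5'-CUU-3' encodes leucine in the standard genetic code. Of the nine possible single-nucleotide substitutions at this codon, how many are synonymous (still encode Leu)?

Position 1: none → 0 synonymous.
Position 2: none → 0 synonymous.
Position 3: CUC, CUA, CUG → 3 synonymous.
Total: 0 + 0 + 3 = 3.

3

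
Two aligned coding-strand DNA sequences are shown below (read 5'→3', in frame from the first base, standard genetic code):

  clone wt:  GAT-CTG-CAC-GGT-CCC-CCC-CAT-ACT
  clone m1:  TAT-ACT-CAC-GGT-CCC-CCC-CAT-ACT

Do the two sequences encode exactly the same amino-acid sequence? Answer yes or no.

no

Codon 1: GAT Asp / TAT Tyr — nonsynonymous.
Codon 2: CTG Leu / ACT Thr — nonsynonymous.
Codon 3: CAC His / CAC His — identical.
Codon 4: GGT Gly / GGT Gly — identical.
Codon 5: CCC Pro / CCC Pro — identical.
Codon 6: CCC Pro / CCC Pro — identical.
Codon 7: CAT His / CAT His — identical.
Codon 8: ACT Thr / ACT Thr — identical.
Nonsynonymous differences: 2 → different protein.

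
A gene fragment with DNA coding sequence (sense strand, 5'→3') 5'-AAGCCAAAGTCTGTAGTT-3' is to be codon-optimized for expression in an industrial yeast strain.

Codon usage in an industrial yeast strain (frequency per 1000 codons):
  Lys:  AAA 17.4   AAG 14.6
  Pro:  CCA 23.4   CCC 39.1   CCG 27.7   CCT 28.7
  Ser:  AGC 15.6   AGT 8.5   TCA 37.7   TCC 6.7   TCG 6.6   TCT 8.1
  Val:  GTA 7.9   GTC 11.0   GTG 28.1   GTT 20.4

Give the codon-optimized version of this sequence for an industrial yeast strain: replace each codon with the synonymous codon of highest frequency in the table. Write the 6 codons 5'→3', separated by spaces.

Codon 1 (Lys): best is AAA at 17.4.
Codon 2 (Pro): best is CCC at 39.1.
Codon 3 (Lys): best is AAA at 17.4.
Codon 4 (Ser): best is TCA at 37.7.
Codon 5 (Val): best is GTG at 28.1.
Codon 6 (Val): best is GTG at 28.1.

AAA CCC AAA TCA GTG GTG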